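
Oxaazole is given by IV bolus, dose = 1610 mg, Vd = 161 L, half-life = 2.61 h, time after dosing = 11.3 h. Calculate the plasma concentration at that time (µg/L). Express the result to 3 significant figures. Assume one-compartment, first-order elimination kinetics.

497 µg/L

C₀ = Dose / Vd = 1610 / 161 = 10.00 mg/L
k = ln2 / t½ = 0.693147 / 2.61 = 0.2656 h⁻¹
C = C₀ · e^(−k·t) = 10.00 × e^(−0.2656 × 11.3)
  = 10.00 × 0.04972 = 0.4972 mg/L
Convert: 0.4972 mg/L × 1000 = 497.2 µg/L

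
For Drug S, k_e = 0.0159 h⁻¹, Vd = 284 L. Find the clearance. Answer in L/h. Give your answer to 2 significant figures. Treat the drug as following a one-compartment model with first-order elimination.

4.5 L/h

CL = k × Vd = 0.0159 × 284 = 4.516 L/h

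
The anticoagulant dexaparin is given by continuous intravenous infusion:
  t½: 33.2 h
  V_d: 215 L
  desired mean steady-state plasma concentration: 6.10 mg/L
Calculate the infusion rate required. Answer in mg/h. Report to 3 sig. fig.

k = ln2 / t½ = 0.693147 / 33.2 = 0.02088 h⁻¹
CL = k × Vd = 0.02088 × 215 = 4.489 L/h
At steady state, infusion rate R₀ = Css × CL = 6.10 × 4.489 = 27.38 mg/h

27.4 mg/h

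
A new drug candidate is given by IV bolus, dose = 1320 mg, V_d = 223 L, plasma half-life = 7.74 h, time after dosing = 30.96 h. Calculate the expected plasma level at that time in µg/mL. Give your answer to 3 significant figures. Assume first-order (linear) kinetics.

0.370 µg/mL

C₀ = Dose / Vd = 1320 / 223 = 5.919 mg/L
k = ln2 / t½ = 0.693147 / 7.74 = 0.08955 h⁻¹
t / t½ = 30.96 / 7.74 = 4 half-lives
C = C₀ × (1/2)^4 = 5.919 × 0.06250 = 0.3699 mg/L
(0.3699 mg/L = 0.3699 µg/mL)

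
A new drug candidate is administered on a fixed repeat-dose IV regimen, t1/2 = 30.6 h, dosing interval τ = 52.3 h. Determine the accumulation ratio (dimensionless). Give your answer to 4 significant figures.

1.441

k = ln2 / t½ = 0.693147 / 30.6 = 0.02265 h⁻¹
e^(−kτ) = e^(−0.02265 × 52.3) = 0.3059
Accumulation ratio R = 1 / (1 − e^(−kτ)) = 1 / (1 − 0.3059) = 1.441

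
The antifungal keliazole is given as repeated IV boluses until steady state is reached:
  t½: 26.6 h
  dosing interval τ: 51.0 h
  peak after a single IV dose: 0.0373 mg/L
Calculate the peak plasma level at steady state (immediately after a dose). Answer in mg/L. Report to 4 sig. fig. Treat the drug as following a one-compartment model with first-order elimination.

0.05073 mg/L

k = ln2 / t½ = 0.693147 / 26.6 = 0.02606 h⁻¹
e^(−kτ) = e^(−0.02606 × 51.0) = 0.2647
Accumulation ratio R = 1 / (1 − e^(−kτ)) = 1 / (1 − 0.2647) = 1.360
Steady-state peak = C₀ × R = 0.0373 × 1.360 = 0.05073 mg/L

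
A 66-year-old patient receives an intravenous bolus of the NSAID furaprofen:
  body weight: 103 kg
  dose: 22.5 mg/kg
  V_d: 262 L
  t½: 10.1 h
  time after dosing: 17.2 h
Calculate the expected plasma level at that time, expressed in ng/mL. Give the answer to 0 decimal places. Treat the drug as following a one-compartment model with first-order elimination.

2717 ng/mL

Total dose = 22.5 × 103 = 2318 mg
C₀ = Dose / Vd = 2318 / 262 = 8.847 mg/L
k = ln2 / t½ = 0.693147 / 10.1 = 0.06863 h⁻¹
C = C₀ · e^(−k·t) = 8.847 × e^(−0.06863 × 17.2)
  = 8.847 × 0.3071 = 2.717 mg/L
Convert: 2.717 mg/L × 1000 = 2717 ng/mL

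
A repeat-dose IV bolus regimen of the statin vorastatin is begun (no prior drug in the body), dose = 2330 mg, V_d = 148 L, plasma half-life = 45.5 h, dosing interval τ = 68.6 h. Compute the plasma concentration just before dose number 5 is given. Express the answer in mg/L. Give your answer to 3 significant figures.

8.41 mg/L

C₀ per dose = Dose / Vd = 2330 / 148 = 15.74 mg/L
k = ln2 / t½ = 0.693147 / 45.5 = 0.01523 h⁻¹
Fraction remaining after one interval: r = e^(−kτ) = e^(−0.01523 × 68.6) = 0.3518
Before dose 5, 4 doses have been given (aged 1τ, 2τ, 3τ, 4τ).
C_trough = C₀ × (r + r² + … + r^4) = C₀ × r(1−r^4)/(1−r)
        = 15.74 × 0.3518 × (1 − 0.01532) / (1 − 0.3518) = 8.412 mg/L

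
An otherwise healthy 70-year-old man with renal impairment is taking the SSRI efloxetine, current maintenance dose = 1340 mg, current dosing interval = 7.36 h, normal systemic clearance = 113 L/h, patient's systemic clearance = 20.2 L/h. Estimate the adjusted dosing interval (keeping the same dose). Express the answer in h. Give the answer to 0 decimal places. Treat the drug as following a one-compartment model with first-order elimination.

41 h

To keep the same average steady-state level, dosing rate must scale with clearance.
CL ratio = 20.2 / 113 = 0.1788
New interval (same dose) = 7.36 / 0.1788 = 41.16 h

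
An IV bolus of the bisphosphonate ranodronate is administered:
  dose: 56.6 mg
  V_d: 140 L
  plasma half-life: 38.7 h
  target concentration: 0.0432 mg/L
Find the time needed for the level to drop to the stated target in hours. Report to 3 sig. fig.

125 h

C₀ = Dose / Vd = 56.60 / 140 = 0.4043 mg/L
k = ln2 / t½ = 0.693147 / 38.7 = 0.01791 h⁻¹
t = ln(C₀ / C) / k = ln(0.4043 / 0.0432) / 0.01791
  = ln(9.359) / 0.01791 = 2.236 / 0.01791 = 124.8 h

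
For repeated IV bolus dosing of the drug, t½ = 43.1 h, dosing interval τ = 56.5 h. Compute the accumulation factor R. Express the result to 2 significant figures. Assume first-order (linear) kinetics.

k = ln2 / t½ = 0.693147 / 43.1 = 0.01608 h⁻¹
e^(−kτ) = e^(−0.01608 × 56.5) = 0.4031
Accumulation ratio R = 1 / (1 − e^(−kτ)) = 1 / (1 − 0.4031) = 1.675

1.7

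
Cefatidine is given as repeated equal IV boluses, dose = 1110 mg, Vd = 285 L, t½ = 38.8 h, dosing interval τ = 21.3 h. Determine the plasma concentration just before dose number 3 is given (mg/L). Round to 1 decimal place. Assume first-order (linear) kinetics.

C₀ per dose = Dose / Vd = 1110 / 285 = 3.895 mg/L
k = ln2 / t½ = 0.693147 / 38.8 = 0.01786 h⁻¹
Fraction remaining after one interval: r = e^(−kτ) = e^(−0.01786 × 21.3) = 0.6836
Before dose 3, 2 doses have been given (aged 1τ, 2τ).
C_trough = C₀ × (r + r²) = 3.895 × (0.6836 + 0.4673) = 4.483 mg/L

4.5 mg/L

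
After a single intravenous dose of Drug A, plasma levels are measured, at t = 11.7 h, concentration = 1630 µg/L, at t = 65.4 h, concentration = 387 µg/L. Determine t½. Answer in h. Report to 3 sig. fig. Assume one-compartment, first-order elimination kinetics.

k = ln(C₁/C₂) / (t₂ − t₁) = ln(1630/387) / (65.4 − 11.7)
  = 1.438 / 53.70 = 0.02678 h⁻¹
t½ = ln2 / k = 0.693147 / 0.02678 = 25.88 h

25.9 h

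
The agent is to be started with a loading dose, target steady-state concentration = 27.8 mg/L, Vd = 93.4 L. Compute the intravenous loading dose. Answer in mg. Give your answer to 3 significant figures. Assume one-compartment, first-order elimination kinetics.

2600 mg

LD = Css × Vd = 27.8 × 93.4 = 2597 mg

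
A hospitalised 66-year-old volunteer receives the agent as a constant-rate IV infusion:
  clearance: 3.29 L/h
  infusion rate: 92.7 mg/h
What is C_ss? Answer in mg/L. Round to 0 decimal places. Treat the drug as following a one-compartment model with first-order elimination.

28 mg/L

At steady state Css = R₀ / CL = 92.7 / 3.290 = 28.18 mg/L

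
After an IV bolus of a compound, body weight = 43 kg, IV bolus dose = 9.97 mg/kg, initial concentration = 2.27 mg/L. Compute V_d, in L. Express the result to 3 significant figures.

189 L

Dose = 9.97 × 43 = 428.7 mg
Vd = Dose / C₀ = 428.7 / 2.27 = 188.9 L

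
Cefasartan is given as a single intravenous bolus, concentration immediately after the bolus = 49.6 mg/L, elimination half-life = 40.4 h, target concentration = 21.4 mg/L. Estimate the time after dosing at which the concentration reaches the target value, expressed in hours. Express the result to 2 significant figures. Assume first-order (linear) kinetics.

49 h

k = ln2 / t½ = 0.693147 / 40.4 = 0.01716 h⁻¹
t = ln(C₀ / C) / k = ln(49.60 / 21.4) / 0.01716
  = ln(2.318) / 0.01716 = 0.8407 / 0.01716 = 48.99 h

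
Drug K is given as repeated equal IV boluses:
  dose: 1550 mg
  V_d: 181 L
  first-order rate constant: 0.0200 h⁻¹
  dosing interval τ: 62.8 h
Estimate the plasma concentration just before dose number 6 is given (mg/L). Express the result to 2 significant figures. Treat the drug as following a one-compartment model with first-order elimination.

3.4 mg/L

C₀ per dose = Dose / Vd = 1550 / 181 = 8.564 mg/L
Fraction remaining after one interval: r = e^(−kτ) = e^(−0.02000 × 62.8) = 0.2848
Before dose 6, 5 doses have been given (aged 1τ, 2τ, 3τ, 4τ, 5τ).
C_trough = C₀ × (r + r² + … + r^5) = C₀ × r(1−r^5)/(1−r)
        = 8.564 × 0.2848 × (1 − 0.001874) / (1 − 0.2848) = 3.404 mg/L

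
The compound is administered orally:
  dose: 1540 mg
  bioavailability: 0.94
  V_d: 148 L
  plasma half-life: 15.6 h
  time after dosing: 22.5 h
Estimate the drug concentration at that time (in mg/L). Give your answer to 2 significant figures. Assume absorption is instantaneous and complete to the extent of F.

Amount reaching circulation = F × Dose = 0.94 × 1540 = 1448 mg
C₀ = F·Dose / Vd = 1448 / 148 = 9.784 mg/L
k = ln2 / t½ = 0.693147 / 15.6 = 0.04443 h⁻¹
C = C₀ · e^(−k·t) = 9.784 × e^(−0.04443 × 22.5)
  = 9.784 × 0.3680 = 3.601 mg/L

3.6 mg/L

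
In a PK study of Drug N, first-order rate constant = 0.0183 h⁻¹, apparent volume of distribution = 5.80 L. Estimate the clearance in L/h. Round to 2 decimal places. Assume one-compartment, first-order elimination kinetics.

CL = k × Vd = 0.0183 × 5.80 = 0.1061 L/h

0.11 L/h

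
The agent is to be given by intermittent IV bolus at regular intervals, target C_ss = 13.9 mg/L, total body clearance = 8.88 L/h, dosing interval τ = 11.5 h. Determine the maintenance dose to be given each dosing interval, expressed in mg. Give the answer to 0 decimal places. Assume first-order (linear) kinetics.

At steady state, Dose/τ = Css × CL.
Dose = Css × CL × τ = 13.9 × 8.880 × 11.5 = 1419 mg

1419 mg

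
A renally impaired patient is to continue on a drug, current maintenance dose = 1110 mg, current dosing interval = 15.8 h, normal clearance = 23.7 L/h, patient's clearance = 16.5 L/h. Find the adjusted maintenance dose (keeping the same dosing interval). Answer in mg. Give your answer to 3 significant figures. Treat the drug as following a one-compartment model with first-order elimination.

To keep the same average steady-state level, dosing rate must scale with clearance.
CL ratio = 16.5 / 23.7 = 0.6962
New dose (same interval) = 1110 × 0.6962 = 772.8 mg

773 mg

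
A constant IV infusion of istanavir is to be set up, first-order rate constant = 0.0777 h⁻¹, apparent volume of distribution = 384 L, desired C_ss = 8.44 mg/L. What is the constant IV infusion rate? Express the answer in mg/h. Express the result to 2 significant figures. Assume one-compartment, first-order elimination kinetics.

250 mg/h

CL = k × Vd = 0.07770 × 384 = 29.84 L/h
At steady state, infusion rate R₀ = Css × CL = 8.44 × 29.84 = 251.8 mg/h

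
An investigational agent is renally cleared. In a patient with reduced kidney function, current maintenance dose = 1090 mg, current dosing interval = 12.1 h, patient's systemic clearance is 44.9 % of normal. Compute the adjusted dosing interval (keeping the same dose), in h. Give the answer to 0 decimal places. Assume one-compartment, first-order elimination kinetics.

To keep the same average steady-state level, dosing rate must scale with clearance.
CL ratio = 44.9 / 100 = 0.4490
New interval (same dose) = 12.1 / 0.4490 = 26.95 h

27 h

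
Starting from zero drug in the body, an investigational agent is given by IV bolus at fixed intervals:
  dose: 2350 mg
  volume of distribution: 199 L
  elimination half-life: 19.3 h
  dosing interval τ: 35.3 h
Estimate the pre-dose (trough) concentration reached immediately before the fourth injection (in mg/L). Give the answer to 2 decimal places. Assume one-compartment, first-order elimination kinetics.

C₀ per dose = Dose / Vd = 2350 / 199 = 11.81 mg/L
k = ln2 / t½ = 0.693147 / 19.3 = 0.03591 h⁻¹
Fraction remaining after one interval: r = e^(−kτ) = e^(−0.03591 × 35.3) = 0.2815
Before dose 4, 3 doses have been given (aged 1τ, 2τ, 3τ).
C_trough = C₀ × (r + r² + … + r^3) = C₀ × r(1−r^3)/(1−r)
        = 11.81 × 0.2815 × (1 − 0.02231) / (1 − 0.2815) = 4.524 mg/L

4.52 mg/L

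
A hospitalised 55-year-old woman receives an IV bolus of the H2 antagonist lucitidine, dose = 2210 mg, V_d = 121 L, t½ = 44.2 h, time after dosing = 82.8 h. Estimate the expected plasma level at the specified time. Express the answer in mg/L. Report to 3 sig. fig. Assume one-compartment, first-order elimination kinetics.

C₀ = Dose / Vd = 2210 / 121 = 18.26 mg/L
k = ln2 / t½ = 0.693147 / 44.2 = 0.01568 h⁻¹
C = C₀ · e^(−k·t) = 18.26 × e^(−0.01568 × 82.8)
  = 18.26 × 0.2730 = 4.985 mg/L

4.99 mg/L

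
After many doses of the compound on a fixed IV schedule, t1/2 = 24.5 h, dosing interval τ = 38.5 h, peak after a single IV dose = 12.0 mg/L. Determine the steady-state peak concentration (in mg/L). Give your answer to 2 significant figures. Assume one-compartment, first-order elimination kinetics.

18 mg/L

k = ln2 / t½ = 0.693147 / 24.5 = 0.02829 h⁻¹
e^(−kτ) = e^(−0.02829 × 38.5) = 0.3365
Accumulation ratio R = 1 / (1 − e^(−kτ)) = 1 / (1 − 0.3365) = 1.507
Steady-state peak = C₀ × R = 12.0 × 1.507 = 18.08 mg/L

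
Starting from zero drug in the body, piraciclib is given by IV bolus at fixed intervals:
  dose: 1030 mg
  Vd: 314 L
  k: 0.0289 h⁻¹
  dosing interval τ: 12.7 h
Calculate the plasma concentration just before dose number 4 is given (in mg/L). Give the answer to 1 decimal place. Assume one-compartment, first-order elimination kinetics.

4.9 mg/L

C₀ per dose = Dose / Vd = 1030 / 314 = 3.280 mg/L
Fraction remaining after one interval: r = e^(−kτ) = e^(−0.02890 × 12.7) = 0.6928
Before dose 4, 3 doses have been given (aged 1τ, 2τ, 3τ).
C_trough = C₀ × (r + r² + … + r^3) = C₀ × r(1−r^3)/(1−r)
        = 3.280 × 0.6928 × (1 − 0.3325) / (1 − 0.6928) = 4.938 mg/L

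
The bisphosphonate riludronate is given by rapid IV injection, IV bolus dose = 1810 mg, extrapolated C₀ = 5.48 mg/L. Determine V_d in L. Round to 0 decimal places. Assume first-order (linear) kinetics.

330 L

Vd = Dose / C₀ = 1810 / 5.48 = 330.3 L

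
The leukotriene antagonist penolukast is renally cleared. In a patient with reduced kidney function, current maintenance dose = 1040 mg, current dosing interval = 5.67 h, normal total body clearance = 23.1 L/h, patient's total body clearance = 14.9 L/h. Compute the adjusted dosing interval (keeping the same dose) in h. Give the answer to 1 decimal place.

8.8 h

To keep the same average steady-state level, dosing rate must scale with clearance.
CL ratio = 14.9 / 23.1 = 0.6450
New interval (same dose) = 5.67 / 0.6450 = 8.791 h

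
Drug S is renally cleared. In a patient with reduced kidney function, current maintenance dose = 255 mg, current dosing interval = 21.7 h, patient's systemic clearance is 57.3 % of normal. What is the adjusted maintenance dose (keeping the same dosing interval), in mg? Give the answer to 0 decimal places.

146 mg

To keep the same average steady-state level, dosing rate must scale with clearance.
CL ratio = 57.3 / 100 = 0.5730
New dose (same interval) = 255 × 0.5730 = 146.1 mg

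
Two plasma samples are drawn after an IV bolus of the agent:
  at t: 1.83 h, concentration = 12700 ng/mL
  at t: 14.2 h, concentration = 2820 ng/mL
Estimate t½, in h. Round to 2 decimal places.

5.70 h

k = ln(C₁/C₂) / (t₂ − t₁) = ln(12700/2820) / (14.2 − 1.83)
  = 1.505 / 12.37 = 0.1217 h⁻¹
t½ = ln2 / k = 0.693147 / 0.1217 = 5.696 h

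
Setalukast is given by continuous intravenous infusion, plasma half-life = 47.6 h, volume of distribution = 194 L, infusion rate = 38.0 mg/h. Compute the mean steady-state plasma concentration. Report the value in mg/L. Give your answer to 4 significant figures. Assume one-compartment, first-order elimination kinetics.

13.45 mg/L

k = ln2 / t½ = 0.693147 / 47.6 = 0.01456 h⁻¹
CL = k × Vd = 0.01456 × 194 = 2.825 L/h
At steady state Css = R₀ / CL = 38.0 / 2.825 = 13.45 mg/L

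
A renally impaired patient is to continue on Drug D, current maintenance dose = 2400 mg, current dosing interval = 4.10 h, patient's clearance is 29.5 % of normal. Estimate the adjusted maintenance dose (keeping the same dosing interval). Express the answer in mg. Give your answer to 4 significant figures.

To keep the same average steady-state level, dosing rate must scale with clearance.
CL ratio = 29.5 / 100 = 0.2950
New dose (same interval) = 2400 × 0.2950 = 708.0 mg

708.0 mg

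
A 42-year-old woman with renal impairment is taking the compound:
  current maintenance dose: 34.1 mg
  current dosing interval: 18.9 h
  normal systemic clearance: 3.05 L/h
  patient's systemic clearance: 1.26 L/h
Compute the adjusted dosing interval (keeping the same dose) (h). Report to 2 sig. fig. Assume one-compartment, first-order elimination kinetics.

To keep the same average steady-state level, dosing rate must scale with clearance.
CL ratio = 1.26 / 3.05 = 0.4131
New interval (same dose) = 18.9 / 0.4131 = 45.75 h

46 h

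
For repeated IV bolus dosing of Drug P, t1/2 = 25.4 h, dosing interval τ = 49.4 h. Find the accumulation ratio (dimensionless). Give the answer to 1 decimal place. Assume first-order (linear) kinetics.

1.4

k = ln2 / t½ = 0.693147 / 25.4 = 0.02729 h⁻¹
e^(−kτ) = e^(−0.02729 × 49.4) = 0.2597
Accumulation ratio R = 1 / (1 − e^(−kτ)) = 1 / (1 − 0.2597) = 1.351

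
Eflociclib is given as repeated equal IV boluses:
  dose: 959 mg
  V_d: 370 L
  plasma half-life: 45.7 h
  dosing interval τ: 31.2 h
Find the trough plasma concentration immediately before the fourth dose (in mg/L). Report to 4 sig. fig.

C₀ per dose = Dose / Vd = 959 / 370 = 2.592 mg/L
k = ln2 / t½ = 0.693147 / 45.7 = 0.01517 h⁻¹
Fraction remaining after one interval: r = e^(−kτ) = e^(−0.01517 × 31.2) = 0.6229
Before dose 4, 3 doses have been given (aged 1τ, 2τ, 3τ).
C_trough = C₀ × (r + r² + … + r^3) = C₀ × r(1−r^3)/(1−r)
        = 2.592 × 0.6229 × (1 − 0.2417) / (1 − 0.6229) = 3.247 mg/L

3.247 mg/L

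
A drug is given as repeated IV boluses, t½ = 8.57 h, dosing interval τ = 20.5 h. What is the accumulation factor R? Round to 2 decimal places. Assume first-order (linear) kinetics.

1.24

k = ln2 / t½ = 0.693147 / 8.57 = 0.08088 h⁻¹
e^(−kτ) = e^(−0.08088 × 20.5) = 0.1905
Accumulation ratio R = 1 / (1 − e^(−kτ)) = 1 / (1 − 0.1905) = 1.235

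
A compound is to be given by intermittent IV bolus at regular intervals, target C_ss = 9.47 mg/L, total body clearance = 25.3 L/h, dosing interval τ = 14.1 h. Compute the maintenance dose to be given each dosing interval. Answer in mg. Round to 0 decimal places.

At steady state, Dose/τ = Css × CL.
Dose = Css × CL × τ = 9.47 × 25.30 × 14.1 = 3378 mg

3378 mg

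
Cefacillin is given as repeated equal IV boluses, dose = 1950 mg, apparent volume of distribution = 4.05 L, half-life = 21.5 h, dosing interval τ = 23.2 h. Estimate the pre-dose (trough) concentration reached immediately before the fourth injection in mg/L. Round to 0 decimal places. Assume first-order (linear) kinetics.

C₀ per dose = Dose / Vd = 1950 / 4.05 = 481.5 mg/L
k = ln2 / t½ = 0.693147 / 21.5 = 0.03224 h⁻¹
Fraction remaining after one interval: r = e^(−kτ) = e^(−0.03224 × 23.2) = 0.4733
Before dose 4, 3 doses have been given (aged 1τ, 2τ, 3τ).
C_trough = C₀ × (r + r² + … + r^3) = C₀ × r(1−r^3)/(1−r)
        = 481.5 × 0.4733 × (1 − 0.1060) / (1 − 0.4733) = 386.8 mg/L

387 mg/L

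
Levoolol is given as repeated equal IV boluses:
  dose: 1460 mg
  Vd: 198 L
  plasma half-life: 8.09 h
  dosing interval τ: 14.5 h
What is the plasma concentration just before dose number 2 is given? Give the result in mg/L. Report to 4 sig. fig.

C₀ per dose = Dose / Vd = 1460 / 198 = 7.374 mg/L
k = ln2 / t½ = 0.693147 / 8.09 = 0.08568 h⁻¹
Fraction remaining after one interval: r = e^(−kτ) = e^(−0.08568 × 14.5) = 0.2887
Before dose 2, 1 dose has been given (aged 1τ).
C_trough = C₀ × r = 7.374 × 0.2887 = 2.129 mg/L

2.129 mg/L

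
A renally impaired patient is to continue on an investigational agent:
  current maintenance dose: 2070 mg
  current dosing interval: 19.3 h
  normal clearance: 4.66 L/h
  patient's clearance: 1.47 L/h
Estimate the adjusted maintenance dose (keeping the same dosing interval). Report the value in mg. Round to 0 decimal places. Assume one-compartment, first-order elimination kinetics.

653 mg

To keep the same average steady-state level, dosing rate must scale with clearance.
CL ratio = 1.47 / 4.66 = 0.3155
New dose (same interval) = 2070 × 0.3155 = 653.1 mg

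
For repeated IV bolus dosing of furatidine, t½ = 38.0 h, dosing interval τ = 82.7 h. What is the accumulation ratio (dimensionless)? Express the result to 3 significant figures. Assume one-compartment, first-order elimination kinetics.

k = ln2 / t½ = 0.693147 / 38.0 = 0.01824 h⁻¹
e^(−kτ) = e^(−0.01824 × 82.7) = 0.2213
Accumulation ratio R = 1 / (1 − e^(−kτ)) = 1 / (1 − 0.2213) = 1.284

1.28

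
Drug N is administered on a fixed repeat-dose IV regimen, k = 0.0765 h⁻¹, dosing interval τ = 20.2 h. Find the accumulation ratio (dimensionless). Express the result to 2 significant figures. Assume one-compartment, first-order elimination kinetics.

e^(−kτ) = e^(−0.07650 × 20.2) = 0.2132
Accumulation ratio R = 1 / (1 − e^(−kτ)) = 1 / (1 − 0.2132) = 1.271

1.3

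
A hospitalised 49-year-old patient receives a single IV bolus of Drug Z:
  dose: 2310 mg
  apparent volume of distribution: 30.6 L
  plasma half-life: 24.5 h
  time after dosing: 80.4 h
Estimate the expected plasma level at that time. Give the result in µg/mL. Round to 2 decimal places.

C₀ = Dose / Vd = 2310 / 30.6 = 75.49 mg/L
k = ln2 / t½ = 0.693147 / 24.5 = 0.02829 h⁻¹
C = C₀ · e^(−k·t) = 75.49 × e^(−0.02829 × 80.4)
  = 75.49 × 0.1028 = 7.760 mg/L
(7.760 mg/L = 7.760 µg/mL)

7.76 µg/mL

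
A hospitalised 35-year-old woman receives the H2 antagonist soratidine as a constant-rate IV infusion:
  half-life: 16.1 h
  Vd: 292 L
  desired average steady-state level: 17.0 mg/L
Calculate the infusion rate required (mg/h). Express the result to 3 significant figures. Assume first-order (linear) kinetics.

k = ln2 / t½ = 0.693147 / 16.1 = 0.04305 h⁻¹
CL = k × Vd = 0.04305 × 292 = 12.57 L/h
At steady state, infusion rate R₀ = Css × CL = 17.0 × 12.57 = 213.7 mg/h

214 mg/h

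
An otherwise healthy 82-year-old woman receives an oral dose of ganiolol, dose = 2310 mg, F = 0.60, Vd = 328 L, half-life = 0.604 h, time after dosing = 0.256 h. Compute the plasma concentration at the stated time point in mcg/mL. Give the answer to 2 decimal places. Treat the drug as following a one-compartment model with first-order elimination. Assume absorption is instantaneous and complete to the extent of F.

Amount reaching circulation = F × Dose = 0.60 × 2310 = 1386 mg
C₀ = F·Dose / Vd = 1386 / 328 = 4.226 mg/L
k = ln2 / t½ = 0.693147 / 0.604 = 1.148 h⁻¹
C = C₀ · e^(−k·t) = 4.226 × e^(−1.148 × 0.256)
  = 4.226 × 0.7454 = 3.150 mg/L
(3.150 mg/L = 3.150 mcg/mL)

3.15 mcg/mL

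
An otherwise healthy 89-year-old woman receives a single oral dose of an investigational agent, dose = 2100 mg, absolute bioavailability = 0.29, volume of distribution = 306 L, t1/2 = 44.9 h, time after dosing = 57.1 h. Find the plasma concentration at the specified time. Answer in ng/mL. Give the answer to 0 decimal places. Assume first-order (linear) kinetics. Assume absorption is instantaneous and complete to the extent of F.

Amount reaching circulation = F × Dose = 0.29 × 2100 = 609.0 mg
C₀ = F·Dose / Vd = 609.0 / 306 = 1.990 mg/L
k = ln2 / t½ = 0.693147 / 44.9 = 0.01544 h⁻¹
C = C₀ · e^(−k·t) = 1.990 × e^(−0.01544 × 57.1)
  = 1.990 × 0.4141 = 0.8241 mg/L
Convert: 0.8241 mg/L × 1000 = 824.1 ng/mL

824 ng/mL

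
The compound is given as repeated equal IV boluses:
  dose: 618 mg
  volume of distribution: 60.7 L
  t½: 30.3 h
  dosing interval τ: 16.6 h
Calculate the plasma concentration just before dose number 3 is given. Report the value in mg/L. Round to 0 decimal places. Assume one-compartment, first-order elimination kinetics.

12 mg/L

C₀ per dose = Dose / Vd = 618 / 60.7 = 10.18 mg/L
k = ln2 / t½ = 0.693147 / 30.3 = 0.02288 h⁻¹
Fraction remaining after one interval: r = e^(−kτ) = e^(−0.02288 × 16.6) = 0.6840
Before dose 3, 2 doses have been given (aged 1τ, 2τ).
C_trough = C₀ × (r + r²) = 10.18 × (0.6840 + 0.4679) = 11.73 mg/L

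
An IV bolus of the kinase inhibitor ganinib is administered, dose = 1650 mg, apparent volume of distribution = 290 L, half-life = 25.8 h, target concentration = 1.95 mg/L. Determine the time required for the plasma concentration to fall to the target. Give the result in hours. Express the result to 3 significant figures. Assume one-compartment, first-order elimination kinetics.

C₀ = Dose / Vd = 1650 / 290 = 5.690 mg/L
k = ln2 / t½ = 0.693147 / 25.8 = 0.02687 h⁻¹
t = ln(C₀ / C) / k = ln(5.690 / 1.95) / 0.02687
  = ln(2.918) / 0.02687 = 1.071 / 0.02687 = 39.86 h

39.9 h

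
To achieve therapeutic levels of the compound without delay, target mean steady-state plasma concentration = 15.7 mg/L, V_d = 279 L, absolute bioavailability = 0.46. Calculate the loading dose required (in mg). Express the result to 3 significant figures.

LD = Css × Vd / F = 15.7 × 279 / 0.46 = 9522 mg

9520 mg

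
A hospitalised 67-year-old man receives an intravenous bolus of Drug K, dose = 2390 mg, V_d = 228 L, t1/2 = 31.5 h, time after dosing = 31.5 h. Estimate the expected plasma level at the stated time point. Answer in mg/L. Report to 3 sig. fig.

5.24 mg/L

C₀ = Dose / Vd = 2390 / 228 = 10.48 mg/L
k = ln2 / t½ = 0.693147 / 31.5 = 0.02200 h⁻¹
C = C₀ · e^(−k·t) = 10.48 × e^(−0.02200 × 31.5)
  = 10.48 × 0.5001 = 5.241 mg/L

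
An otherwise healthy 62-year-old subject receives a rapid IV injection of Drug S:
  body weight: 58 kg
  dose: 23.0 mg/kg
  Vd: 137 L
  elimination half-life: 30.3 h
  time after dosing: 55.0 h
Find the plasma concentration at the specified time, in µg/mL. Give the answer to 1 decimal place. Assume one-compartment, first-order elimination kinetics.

Total dose = 23.0 × 58 = 1334 mg
C₀ = Dose / Vd = 1334 / 137 = 9.737 mg/L
k = ln2 / t½ = 0.693147 / 30.3 = 0.02288 h⁻¹
C = C₀ · e^(−k·t) = 9.737 × e^(−0.02288 × 55.0)
  = 9.737 × 0.2841 = 2.766 mg/L
(2.766 mg/L = 2.766 µg/mL)

2.8 µg/mL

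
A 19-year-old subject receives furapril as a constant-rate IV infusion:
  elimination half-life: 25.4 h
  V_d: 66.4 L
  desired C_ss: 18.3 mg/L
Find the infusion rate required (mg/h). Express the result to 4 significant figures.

k = ln2 / t½ = 0.693147 / 25.4 = 0.02729 h⁻¹
CL = k × Vd = 0.02729 × 66.4 = 1.812 L/h
At steady state, infusion rate R₀ = Css × CL = 18.3 × 1.812 = 33.16 mg/h

33.16 mg/h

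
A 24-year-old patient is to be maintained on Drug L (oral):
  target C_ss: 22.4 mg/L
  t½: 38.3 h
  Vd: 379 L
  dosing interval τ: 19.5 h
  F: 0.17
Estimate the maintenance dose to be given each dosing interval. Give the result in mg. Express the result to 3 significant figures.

17600 mg

k = ln2 / t½ = 0.693147 / 38.3 = 0.01810 h⁻¹
CL = k × Vd = 0.01810 × 379 = 6.860 L/h
At steady state, F × (Dose/τ) = Css × CL.
Dose = Css × CL × τ / F = 22.4 × 6.860 × 19.5 / 0.17 = 17630 mg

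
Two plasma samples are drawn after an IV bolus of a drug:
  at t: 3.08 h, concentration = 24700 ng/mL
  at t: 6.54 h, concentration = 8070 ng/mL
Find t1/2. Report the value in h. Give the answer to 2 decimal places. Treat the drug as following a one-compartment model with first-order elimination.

2.14 h

k = ln(C₁/C₂) / (t₂ − t₁) = ln(24700/8070) / (6.54 − 3.08)
  = 1.119 / 3.460 = 0.3234 h⁻¹
t½ = ln2 / k = 0.693147 / 0.3234 = 2.143 h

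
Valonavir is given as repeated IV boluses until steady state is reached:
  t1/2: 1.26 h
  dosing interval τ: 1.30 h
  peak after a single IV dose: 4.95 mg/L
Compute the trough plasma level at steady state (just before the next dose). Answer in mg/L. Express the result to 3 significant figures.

4.74 mg/L

k = ln2 / t½ = 0.693147 / 1.26 = 0.5501 h⁻¹
e^(−kτ) = e^(−0.5501 × 1.30) = 0.4891
Accumulation ratio R = 1 / (1 − e^(−kτ)) = 1 / (1 − 0.4891) = 1.957
Steady-state trough = C₀ × R × e^(−kτ) = 4.95 × 1.957 × 0.4891 = 4.738 mg/L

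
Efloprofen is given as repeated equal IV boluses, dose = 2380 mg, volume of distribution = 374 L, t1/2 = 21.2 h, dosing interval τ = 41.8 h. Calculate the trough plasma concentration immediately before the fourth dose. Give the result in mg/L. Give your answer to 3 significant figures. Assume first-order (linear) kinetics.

2.14 mg/L

C₀ per dose = Dose / Vd = 2380 / 374 = 6.364 mg/L
k = ln2 / t½ = 0.693147 / 21.2 = 0.03270 h⁻¹
Fraction remaining after one interval: r = e^(−kτ) = e^(−0.03270 × 41.8) = 0.2549
Before dose 4, 3 doses have been given (aged 1τ, 2τ, 3τ).
C_trough = C₀ × (r + r² + … + r^3) = C₀ × r(1−r^3)/(1−r)
        = 6.364 × 0.2549 × (1 − 0.01656) / (1 − 0.2549) = 2.141 mg/L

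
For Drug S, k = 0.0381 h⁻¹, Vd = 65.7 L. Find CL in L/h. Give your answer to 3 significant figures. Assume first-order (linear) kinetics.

CL = k × Vd = 0.0381 × 65.7 = 2.503 L/h

2.50 L/h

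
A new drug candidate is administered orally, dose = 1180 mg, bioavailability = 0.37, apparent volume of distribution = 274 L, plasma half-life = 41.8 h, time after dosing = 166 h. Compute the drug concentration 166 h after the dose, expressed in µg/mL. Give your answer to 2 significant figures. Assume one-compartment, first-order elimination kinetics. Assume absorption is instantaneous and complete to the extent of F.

0.10 µg/mL

Amount reaching circulation = F × Dose = 0.37 × 1180 = 436.6 mg
C₀ = F·Dose / Vd = 436.6 / 274 = 1.593 mg/L
k = ln2 / t½ = 0.693147 / 41.8 = 0.01658 h⁻¹
C = C₀ · e^(−k·t) = 1.593 × e^(−0.01658 × 166)
  = 1.593 × 0.06378 = 0.1016 mg/L
(0.1016 mg/L = 0.1016 µg/mL)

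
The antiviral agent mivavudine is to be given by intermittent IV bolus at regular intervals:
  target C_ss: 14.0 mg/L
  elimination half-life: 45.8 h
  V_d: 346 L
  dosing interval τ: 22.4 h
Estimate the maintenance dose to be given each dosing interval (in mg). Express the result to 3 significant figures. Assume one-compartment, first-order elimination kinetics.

1640 mg

k = ln2 / t½ = 0.693147 / 45.8 = 0.01513 h⁻¹
CL = k × Vd = 0.01513 × 346 = 5.235 L/h
At steady state, Dose/τ = Css × CL.
Dose = Css × CL × τ = 14.0 × 5.235 × 22.4 = 1642 mg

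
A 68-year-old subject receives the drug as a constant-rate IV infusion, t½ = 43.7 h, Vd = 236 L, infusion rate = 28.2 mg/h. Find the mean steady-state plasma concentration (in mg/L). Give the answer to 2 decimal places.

7.53 mg/L

k = ln2 / t½ = 0.693147 / 43.7 = 0.01586 h⁻¹
CL = k × Vd = 0.01586 × 236 = 3.743 L/h
At steady state Css = R₀ / CL = 28.2 / 3.743 = 7.534 mg/L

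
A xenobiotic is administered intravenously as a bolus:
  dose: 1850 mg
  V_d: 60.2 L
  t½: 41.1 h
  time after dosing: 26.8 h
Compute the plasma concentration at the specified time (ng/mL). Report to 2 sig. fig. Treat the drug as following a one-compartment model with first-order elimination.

20000 ng/mL

C₀ = Dose / Vd = 1850 / 60.2 = 30.73 mg/L
k = ln2 / t½ = 0.693147 / 41.1 = 0.01686 h⁻¹
C = C₀ · e^(−k·t) = 30.73 × e^(−0.01686 × 26.8)
  = 30.73 × 0.6365 = 19.56 mg/L
Convert: 19.56 mg/L × 1000 = 19560 ng/mL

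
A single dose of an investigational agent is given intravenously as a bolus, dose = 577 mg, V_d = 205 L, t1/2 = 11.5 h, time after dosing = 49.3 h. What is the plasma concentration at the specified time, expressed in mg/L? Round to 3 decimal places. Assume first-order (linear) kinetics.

C₀ = Dose / Vd = 577.0 / 205 = 2.815 mg/L
k = ln2 / t½ = 0.693147 / 11.5 = 0.06027 h⁻¹
C = C₀ · e^(−k·t) = 2.815 × e^(−0.06027 × 49.3)
  = 2.815 × 0.05124 = 0.1442 mg/L

0.144 mg/L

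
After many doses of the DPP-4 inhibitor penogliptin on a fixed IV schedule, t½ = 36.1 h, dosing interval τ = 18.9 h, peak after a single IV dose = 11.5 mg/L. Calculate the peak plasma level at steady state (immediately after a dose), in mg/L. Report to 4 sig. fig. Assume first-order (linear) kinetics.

k = ln2 / t½ = 0.693147 / 36.1 = 0.01920 h⁻¹
e^(−kτ) = e^(−0.01920 × 18.9) = 0.6957
Accumulation ratio R = 1 / (1 − e^(−kτ)) = 1 / (1 − 0.6957) = 3.286
Steady-state peak = C₀ × R = 11.5 × 3.286 = 37.79 mg/L

37.79 mg/L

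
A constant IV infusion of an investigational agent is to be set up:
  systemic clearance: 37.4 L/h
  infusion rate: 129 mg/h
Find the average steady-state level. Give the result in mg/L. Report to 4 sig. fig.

At steady state Css = R₀ / CL = 129 / 37.40 = 3.449 mg/L

3.449 mg/L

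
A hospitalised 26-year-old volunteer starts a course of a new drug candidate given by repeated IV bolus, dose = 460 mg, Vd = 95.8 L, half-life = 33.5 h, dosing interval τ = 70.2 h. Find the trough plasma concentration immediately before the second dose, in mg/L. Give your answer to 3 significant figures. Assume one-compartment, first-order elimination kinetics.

C₀ per dose = Dose / Vd = 460 / 95.8 = 4.802 mg/L
k = ln2 / t½ = 0.693147 / 33.5 = 0.02069 h⁻¹
Fraction remaining after one interval: r = e^(−kτ) = e^(−0.02069 × 70.2) = 0.2340
Before dose 2, 1 dose has been given (aged 1τ).
C_trough = C₀ × r = 4.802 × 0.2340 = 1.124 mg/L

1.12 mg/L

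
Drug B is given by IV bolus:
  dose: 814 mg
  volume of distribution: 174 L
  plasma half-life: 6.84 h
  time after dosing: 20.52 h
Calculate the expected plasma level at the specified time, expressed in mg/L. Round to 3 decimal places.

0.585 mg/L

C₀ = Dose / Vd = 814.0 / 174 = 4.678 mg/L
k = ln2 / t½ = 0.693147 / 6.84 = 0.1013 h⁻¹
t / t½ = 20.52 / 6.84 = 3 half-lives
C = C₀ × (1/2)^3 = 4.678 × 0.1250 = 0.5848 mg/L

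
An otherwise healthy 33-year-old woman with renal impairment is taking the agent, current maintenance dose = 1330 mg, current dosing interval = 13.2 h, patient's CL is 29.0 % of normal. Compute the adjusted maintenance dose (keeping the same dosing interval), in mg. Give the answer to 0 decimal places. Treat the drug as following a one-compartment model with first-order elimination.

To keep the same average steady-state level, dosing rate must scale with clearance.
CL ratio = 29.0 / 100 = 0.2900
New dose (same interval) = 1330 × 0.2900 = 385.7 mg

386 mg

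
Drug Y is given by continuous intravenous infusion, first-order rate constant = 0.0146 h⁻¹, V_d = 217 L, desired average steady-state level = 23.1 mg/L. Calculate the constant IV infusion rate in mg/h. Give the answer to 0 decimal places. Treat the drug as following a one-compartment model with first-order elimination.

73 mg/h

CL = k × Vd = 0.01460 × 217 = 3.168 L/h
At steady state, infusion rate R₀ = Css × CL = 23.1 × 3.168 = 73.18 mg/h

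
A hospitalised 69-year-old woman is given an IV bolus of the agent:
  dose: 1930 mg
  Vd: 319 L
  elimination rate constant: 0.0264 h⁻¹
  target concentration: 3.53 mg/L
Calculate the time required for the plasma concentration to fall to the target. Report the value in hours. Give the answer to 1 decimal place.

C₀ = Dose / Vd = 1930 / 319 = 6.050 mg/L
t = ln(C₀ / C) / k = ln(6.050 / 3.53) / 0.02640
  = ln(1.714) / 0.02640 = 0.5388 / 0.02640 = 20.41 h

20.4 h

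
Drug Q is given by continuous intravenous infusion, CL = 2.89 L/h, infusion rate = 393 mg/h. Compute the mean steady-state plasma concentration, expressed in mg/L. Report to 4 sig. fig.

At steady state Css = R₀ / CL = 393 / 2.890 = 136.0 mg/L

136.0 mg/L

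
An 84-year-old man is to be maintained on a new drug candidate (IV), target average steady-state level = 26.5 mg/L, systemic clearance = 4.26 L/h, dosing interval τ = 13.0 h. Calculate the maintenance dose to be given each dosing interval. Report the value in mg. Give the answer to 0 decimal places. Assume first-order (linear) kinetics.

1468 mg

At steady state, Dose/τ = Css × CL.
Dose = Css × CL × τ = 26.5 × 4.260 × 13.0 = 1468 mg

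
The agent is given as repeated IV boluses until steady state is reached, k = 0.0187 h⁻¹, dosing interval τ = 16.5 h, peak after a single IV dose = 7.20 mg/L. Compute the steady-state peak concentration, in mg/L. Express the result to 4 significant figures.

e^(−kτ) = e^(−0.01870 × 16.5) = 0.7345
Accumulation ratio R = 1 / (1 − e^(−kτ)) = 1 / (1 − 0.7345) = 3.766
Steady-state peak = C₀ × R = 7.20 × 3.766 = 27.12 mg/L

27.12 mg/L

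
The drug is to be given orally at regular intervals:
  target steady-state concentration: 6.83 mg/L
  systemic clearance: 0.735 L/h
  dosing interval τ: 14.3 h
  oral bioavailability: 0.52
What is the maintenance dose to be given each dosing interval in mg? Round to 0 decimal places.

138 mg

At steady state, F × (Dose/τ) = Css × CL.
Dose = Css × CL × τ / F = 6.83 × 0.7350 × 14.3 / 0.52 = 138.1 mg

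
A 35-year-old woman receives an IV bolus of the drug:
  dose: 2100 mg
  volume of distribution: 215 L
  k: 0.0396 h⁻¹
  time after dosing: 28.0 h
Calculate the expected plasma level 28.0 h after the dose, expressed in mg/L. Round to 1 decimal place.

3.2 mg/L

C₀ = Dose / Vd = 2100 / 215 = 9.767 mg/L
C = C₀ · e^(−k·t) = 9.767 × e^(−0.03960 × 28.0)
  = 9.767 × 0.3300 = 3.223 mg/L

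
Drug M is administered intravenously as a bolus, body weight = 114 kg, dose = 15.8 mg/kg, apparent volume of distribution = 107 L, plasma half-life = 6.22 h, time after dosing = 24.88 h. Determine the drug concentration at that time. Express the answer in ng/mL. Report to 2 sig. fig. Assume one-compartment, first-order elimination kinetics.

Total dose = 15.8 × 114 = 1801 mg
C₀ = Dose / Vd = 1801 / 107 = 16.83 mg/L
k = ln2 / t½ = 0.693147 / 6.22 = 0.1114 h⁻¹
t / t½ = 24.88 / 6.22 = 4 half-lives
C = C₀ × (1/2)^4 = 16.83 × 0.06250 = 1.052 mg/L
Convert: 1.052 mg/L × 1000 = 1052 ng/mL

1100 ng/mL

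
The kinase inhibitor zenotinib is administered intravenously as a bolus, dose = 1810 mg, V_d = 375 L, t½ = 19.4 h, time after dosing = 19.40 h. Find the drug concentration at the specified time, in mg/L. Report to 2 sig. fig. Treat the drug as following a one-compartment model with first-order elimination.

2.4 mg/L

C₀ = Dose / Vd = 1810 / 375 = 4.827 mg/L
k = ln2 / t½ = 0.693147 / 19.4 = 0.03573 h⁻¹
t / t½ = 19.40 / 19.4 = 1 half-lives
C = C₀ × (1/2)^1 = 4.827 × 0.5000 = 2.414 mg/L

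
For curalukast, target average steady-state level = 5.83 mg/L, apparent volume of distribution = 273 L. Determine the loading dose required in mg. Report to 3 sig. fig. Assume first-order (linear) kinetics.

1590 mg

LD = Css × Vd = 5.83 × 273 = 1592 mg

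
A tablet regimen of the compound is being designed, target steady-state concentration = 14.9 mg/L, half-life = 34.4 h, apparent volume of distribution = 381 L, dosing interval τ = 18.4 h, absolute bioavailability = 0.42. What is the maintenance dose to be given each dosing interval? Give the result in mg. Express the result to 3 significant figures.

5010 mg

k = ln2 / t½ = 0.693147 / 34.4 = 0.02015 h⁻¹
CL = k × Vd = 0.02015 × 381 = 7.677 L/h
At steady state, F × (Dose/τ) = Css × CL.
Dose = Css × CL × τ / F = 14.9 × 7.677 × 18.4 / 0.42 = 5011 mg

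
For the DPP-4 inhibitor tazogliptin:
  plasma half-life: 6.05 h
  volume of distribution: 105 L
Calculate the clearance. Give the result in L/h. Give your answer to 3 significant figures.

12.0 L/h

k = ln2 / t½ = 0.693147 / 6.05 = 0.1146 h⁻¹
CL = k × Vd = 0.1146 × 105 = 12.03 L/h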